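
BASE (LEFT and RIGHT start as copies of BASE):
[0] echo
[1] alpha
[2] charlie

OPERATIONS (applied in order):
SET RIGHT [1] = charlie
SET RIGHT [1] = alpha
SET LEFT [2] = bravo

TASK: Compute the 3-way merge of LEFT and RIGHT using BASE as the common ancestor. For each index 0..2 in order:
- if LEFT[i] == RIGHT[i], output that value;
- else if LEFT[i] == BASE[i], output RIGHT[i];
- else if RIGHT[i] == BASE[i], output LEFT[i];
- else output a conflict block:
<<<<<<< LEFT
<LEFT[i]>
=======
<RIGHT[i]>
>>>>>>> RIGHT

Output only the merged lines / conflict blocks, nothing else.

Final LEFT:  [echo, alpha, bravo]
Final RIGHT: [echo, alpha, charlie]
i=0: L=echo R=echo -> agree -> echo
i=1: L=alpha R=alpha -> agree -> alpha
i=2: L=bravo, R=charlie=BASE -> take LEFT -> bravo

Answer: echo
alpha
bravo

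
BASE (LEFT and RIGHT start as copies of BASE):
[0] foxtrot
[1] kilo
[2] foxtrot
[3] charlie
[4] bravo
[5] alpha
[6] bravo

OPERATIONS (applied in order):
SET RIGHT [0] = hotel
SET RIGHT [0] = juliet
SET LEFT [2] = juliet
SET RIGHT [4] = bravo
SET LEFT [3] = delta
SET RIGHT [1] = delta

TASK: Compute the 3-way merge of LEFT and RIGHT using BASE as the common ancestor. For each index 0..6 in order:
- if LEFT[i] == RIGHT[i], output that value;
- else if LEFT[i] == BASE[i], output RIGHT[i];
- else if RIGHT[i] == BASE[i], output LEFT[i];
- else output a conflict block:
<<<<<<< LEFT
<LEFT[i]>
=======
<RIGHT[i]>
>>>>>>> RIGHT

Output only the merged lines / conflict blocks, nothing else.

Final LEFT:  [foxtrot, kilo, juliet, delta, bravo, alpha, bravo]
Final RIGHT: [juliet, delta, foxtrot, charlie, bravo, alpha, bravo]
i=0: L=foxtrot=BASE, R=juliet -> take RIGHT -> juliet
i=1: L=kilo=BASE, R=delta -> take RIGHT -> delta
i=2: L=juliet, R=foxtrot=BASE -> take LEFT -> juliet
i=3: L=delta, R=charlie=BASE -> take LEFT -> delta
i=4: L=bravo R=bravo -> agree -> bravo
i=5: L=alpha R=alpha -> agree -> alpha
i=6: L=bravo R=bravo -> agree -> bravo

Answer: juliet
delta
juliet
delta
bravo
alpha
bravo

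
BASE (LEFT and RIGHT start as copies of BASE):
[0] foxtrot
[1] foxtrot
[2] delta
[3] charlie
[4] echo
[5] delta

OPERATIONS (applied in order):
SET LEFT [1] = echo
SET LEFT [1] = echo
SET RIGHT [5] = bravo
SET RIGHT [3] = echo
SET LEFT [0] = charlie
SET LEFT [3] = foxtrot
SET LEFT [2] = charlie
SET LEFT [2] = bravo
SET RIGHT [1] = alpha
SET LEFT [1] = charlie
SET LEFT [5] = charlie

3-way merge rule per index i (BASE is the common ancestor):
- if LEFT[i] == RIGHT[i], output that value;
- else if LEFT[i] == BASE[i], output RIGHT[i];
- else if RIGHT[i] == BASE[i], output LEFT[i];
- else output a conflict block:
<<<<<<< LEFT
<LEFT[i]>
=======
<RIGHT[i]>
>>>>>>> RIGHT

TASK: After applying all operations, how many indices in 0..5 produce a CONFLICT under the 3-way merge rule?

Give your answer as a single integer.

Answer: 3

Derivation:
Final LEFT:  [charlie, charlie, bravo, foxtrot, echo, charlie]
Final RIGHT: [foxtrot, alpha, delta, echo, echo, bravo]
i=0: L=charlie, R=foxtrot=BASE -> take LEFT -> charlie
i=1: BASE=foxtrot L=charlie R=alpha all differ -> CONFLICT
i=2: L=bravo, R=delta=BASE -> take LEFT -> bravo
i=3: BASE=charlie L=foxtrot R=echo all differ -> CONFLICT
i=4: L=echo R=echo -> agree -> echo
i=5: BASE=delta L=charlie R=bravo all differ -> CONFLICT
Conflict count: 3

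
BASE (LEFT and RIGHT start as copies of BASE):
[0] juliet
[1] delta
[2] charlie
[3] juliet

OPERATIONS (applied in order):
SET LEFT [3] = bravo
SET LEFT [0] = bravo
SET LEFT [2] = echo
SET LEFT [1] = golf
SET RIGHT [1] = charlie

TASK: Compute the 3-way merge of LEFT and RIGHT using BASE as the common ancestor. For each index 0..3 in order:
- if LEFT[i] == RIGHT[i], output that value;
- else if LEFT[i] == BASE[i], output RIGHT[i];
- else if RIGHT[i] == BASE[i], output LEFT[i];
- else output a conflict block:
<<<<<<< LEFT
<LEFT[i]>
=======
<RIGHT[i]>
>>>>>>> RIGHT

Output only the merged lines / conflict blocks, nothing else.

Final LEFT:  [bravo, golf, echo, bravo]
Final RIGHT: [juliet, charlie, charlie, juliet]
i=0: L=bravo, R=juliet=BASE -> take LEFT -> bravo
i=1: BASE=delta L=golf R=charlie all differ -> CONFLICT
i=2: L=echo, R=charlie=BASE -> take LEFT -> echo
i=3: L=bravo, R=juliet=BASE -> take LEFT -> bravo

Answer: bravo
<<<<<<< LEFT
golf
=======
charlie
>>>>>>> RIGHT
echo
bravo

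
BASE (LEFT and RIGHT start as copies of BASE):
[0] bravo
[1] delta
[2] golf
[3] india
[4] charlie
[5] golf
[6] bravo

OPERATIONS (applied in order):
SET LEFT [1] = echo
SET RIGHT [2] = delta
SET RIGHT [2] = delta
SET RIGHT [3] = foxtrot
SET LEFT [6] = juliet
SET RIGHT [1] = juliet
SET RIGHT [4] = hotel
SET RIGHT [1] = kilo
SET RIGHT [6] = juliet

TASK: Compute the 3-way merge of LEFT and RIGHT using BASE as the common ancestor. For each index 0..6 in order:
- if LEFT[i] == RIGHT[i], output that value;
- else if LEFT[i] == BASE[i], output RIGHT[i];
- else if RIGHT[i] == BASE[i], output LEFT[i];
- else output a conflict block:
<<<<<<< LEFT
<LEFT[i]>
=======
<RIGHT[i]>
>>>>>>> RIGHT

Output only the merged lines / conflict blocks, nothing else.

Answer: bravo
<<<<<<< LEFT
echo
=======
kilo
>>>>>>> RIGHT
delta
foxtrot
hotel
golf
juliet

Derivation:
Final LEFT:  [bravo, echo, golf, india, charlie, golf, juliet]
Final RIGHT: [bravo, kilo, delta, foxtrot, hotel, golf, juliet]
i=0: L=bravo R=bravo -> agree -> bravo
i=1: BASE=delta L=echo R=kilo all differ -> CONFLICT
i=2: L=golf=BASE, R=delta -> take RIGHT -> delta
i=3: L=india=BASE, R=foxtrot -> take RIGHT -> foxtrot
i=4: L=charlie=BASE, R=hotel -> take RIGHT -> hotel
i=5: L=golf R=golf -> agree -> golf
i=6: L=juliet R=juliet -> agree -> juliet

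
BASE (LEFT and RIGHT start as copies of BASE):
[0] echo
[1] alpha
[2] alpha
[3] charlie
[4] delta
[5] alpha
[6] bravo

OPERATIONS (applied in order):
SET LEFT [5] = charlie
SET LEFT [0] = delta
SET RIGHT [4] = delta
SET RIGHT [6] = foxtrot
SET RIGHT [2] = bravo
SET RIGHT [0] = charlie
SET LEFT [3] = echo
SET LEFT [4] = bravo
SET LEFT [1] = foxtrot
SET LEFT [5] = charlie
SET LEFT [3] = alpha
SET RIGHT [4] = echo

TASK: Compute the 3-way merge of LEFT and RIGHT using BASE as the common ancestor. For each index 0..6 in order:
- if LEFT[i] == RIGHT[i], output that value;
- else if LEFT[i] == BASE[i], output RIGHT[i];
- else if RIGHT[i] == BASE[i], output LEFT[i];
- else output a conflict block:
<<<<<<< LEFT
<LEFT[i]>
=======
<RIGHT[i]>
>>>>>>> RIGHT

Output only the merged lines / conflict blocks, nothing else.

Final LEFT:  [delta, foxtrot, alpha, alpha, bravo, charlie, bravo]
Final RIGHT: [charlie, alpha, bravo, charlie, echo, alpha, foxtrot]
i=0: BASE=echo L=delta R=charlie all differ -> CONFLICT
i=1: L=foxtrot, R=alpha=BASE -> take LEFT -> foxtrot
i=2: L=alpha=BASE, R=bravo -> take RIGHT -> bravo
i=3: L=alpha, R=charlie=BASE -> take LEFT -> alpha
i=4: BASE=delta L=bravo R=echo all differ -> CONFLICT
i=5: L=charlie, R=alpha=BASE -> take LEFT -> charlie
i=6: L=bravo=BASE, R=foxtrot -> take RIGHT -> foxtrot

Answer: <<<<<<< LEFT
delta
=======
charlie
>>>>>>> RIGHT
foxtrot
bravo
alpha
<<<<<<< LEFT
bravo
=======
echo
>>>>>>> RIGHT
charlie
foxtrot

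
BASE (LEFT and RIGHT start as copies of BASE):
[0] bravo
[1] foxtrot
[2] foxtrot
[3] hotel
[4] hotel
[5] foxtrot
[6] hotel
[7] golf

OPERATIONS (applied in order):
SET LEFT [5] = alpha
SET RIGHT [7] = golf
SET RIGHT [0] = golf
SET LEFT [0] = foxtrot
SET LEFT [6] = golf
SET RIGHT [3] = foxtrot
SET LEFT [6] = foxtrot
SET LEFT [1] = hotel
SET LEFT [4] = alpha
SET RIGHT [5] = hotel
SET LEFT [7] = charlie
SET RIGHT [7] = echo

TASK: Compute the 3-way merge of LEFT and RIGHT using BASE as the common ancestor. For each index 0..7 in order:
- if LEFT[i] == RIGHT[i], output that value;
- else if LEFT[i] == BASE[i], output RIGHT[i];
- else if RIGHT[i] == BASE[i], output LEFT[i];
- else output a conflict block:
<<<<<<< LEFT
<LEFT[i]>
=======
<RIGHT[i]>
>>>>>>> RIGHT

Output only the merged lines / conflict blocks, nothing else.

Answer: <<<<<<< LEFT
foxtrot
=======
golf
>>>>>>> RIGHT
hotel
foxtrot
foxtrot
alpha
<<<<<<< LEFT
alpha
=======
hotel
>>>>>>> RIGHT
foxtrot
<<<<<<< LEFT
charlie
=======
echo
>>>>>>> RIGHT

Derivation:
Final LEFT:  [foxtrot, hotel, foxtrot, hotel, alpha, alpha, foxtrot, charlie]
Final RIGHT: [golf, foxtrot, foxtrot, foxtrot, hotel, hotel, hotel, echo]
i=0: BASE=bravo L=foxtrot R=golf all differ -> CONFLICT
i=1: L=hotel, R=foxtrot=BASE -> take LEFT -> hotel
i=2: L=foxtrot R=foxtrot -> agree -> foxtrot
i=3: L=hotel=BASE, R=foxtrot -> take RIGHT -> foxtrot
i=4: L=alpha, R=hotel=BASE -> take LEFT -> alpha
i=5: BASE=foxtrot L=alpha R=hotel all differ -> CONFLICT
i=6: L=foxtrot, R=hotel=BASE -> take LEFT -> foxtrot
i=7: BASE=golf L=charlie R=echo all differ -> CONFLICT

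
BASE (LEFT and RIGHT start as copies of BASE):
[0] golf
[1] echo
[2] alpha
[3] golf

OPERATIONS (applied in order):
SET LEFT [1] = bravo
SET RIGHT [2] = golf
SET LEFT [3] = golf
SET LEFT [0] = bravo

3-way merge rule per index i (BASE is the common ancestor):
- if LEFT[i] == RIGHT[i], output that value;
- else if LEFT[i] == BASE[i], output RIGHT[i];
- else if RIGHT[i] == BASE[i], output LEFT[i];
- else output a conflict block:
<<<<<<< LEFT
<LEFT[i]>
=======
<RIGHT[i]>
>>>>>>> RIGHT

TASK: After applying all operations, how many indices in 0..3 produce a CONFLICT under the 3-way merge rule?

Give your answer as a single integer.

Final LEFT:  [bravo, bravo, alpha, golf]
Final RIGHT: [golf, echo, golf, golf]
i=0: L=bravo, R=golf=BASE -> take LEFT -> bravo
i=1: L=bravo, R=echo=BASE -> take LEFT -> bravo
i=2: L=alpha=BASE, R=golf -> take RIGHT -> golf
i=3: L=golf R=golf -> agree -> golf
Conflict count: 0

Answer: 0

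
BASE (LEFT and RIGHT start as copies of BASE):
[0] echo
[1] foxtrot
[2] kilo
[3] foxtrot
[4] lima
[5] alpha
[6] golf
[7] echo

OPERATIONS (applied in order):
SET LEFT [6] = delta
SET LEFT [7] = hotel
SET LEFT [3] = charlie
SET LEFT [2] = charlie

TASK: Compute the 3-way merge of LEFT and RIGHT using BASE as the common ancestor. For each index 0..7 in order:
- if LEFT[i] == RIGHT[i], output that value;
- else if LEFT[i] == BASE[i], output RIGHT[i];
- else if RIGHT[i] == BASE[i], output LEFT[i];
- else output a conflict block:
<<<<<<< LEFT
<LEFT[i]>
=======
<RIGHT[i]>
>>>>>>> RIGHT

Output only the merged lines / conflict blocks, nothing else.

Answer: echo
foxtrot
charlie
charlie
lima
alpha
delta
hotel

Derivation:
Final LEFT:  [echo, foxtrot, charlie, charlie, lima, alpha, delta, hotel]
Final RIGHT: [echo, foxtrot, kilo, foxtrot, lima, alpha, golf, echo]
i=0: L=echo R=echo -> agree -> echo
i=1: L=foxtrot R=foxtrot -> agree -> foxtrot
i=2: L=charlie, R=kilo=BASE -> take LEFT -> charlie
i=3: L=charlie, R=foxtrot=BASE -> take LEFT -> charlie
i=4: L=lima R=lima -> agree -> lima
i=5: L=alpha R=alpha -> agree -> alpha
i=6: L=delta, R=golf=BASE -> take LEFT -> delta
i=7: L=hotel, R=echo=BASE -> take LEFT -> hotel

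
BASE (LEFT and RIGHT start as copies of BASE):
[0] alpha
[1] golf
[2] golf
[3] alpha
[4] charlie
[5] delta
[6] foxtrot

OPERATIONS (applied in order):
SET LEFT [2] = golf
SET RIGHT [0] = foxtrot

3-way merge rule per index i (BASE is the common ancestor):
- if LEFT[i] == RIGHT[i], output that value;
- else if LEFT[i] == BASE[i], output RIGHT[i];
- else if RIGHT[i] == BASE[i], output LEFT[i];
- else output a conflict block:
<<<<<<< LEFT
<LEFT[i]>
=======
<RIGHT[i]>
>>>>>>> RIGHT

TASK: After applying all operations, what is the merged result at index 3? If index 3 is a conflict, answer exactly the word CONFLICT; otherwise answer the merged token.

Answer: alpha

Derivation:
Final LEFT:  [alpha, golf, golf, alpha, charlie, delta, foxtrot]
Final RIGHT: [foxtrot, golf, golf, alpha, charlie, delta, foxtrot]
i=0: L=alpha=BASE, R=foxtrot -> take RIGHT -> foxtrot
i=1: L=golf R=golf -> agree -> golf
i=2: L=golf R=golf -> agree -> golf
i=3: L=alpha R=alpha -> agree -> alpha
i=4: L=charlie R=charlie -> agree -> charlie
i=5: L=delta R=delta -> agree -> delta
i=6: L=foxtrot R=foxtrot -> agree -> foxtrot
Index 3 -> alpha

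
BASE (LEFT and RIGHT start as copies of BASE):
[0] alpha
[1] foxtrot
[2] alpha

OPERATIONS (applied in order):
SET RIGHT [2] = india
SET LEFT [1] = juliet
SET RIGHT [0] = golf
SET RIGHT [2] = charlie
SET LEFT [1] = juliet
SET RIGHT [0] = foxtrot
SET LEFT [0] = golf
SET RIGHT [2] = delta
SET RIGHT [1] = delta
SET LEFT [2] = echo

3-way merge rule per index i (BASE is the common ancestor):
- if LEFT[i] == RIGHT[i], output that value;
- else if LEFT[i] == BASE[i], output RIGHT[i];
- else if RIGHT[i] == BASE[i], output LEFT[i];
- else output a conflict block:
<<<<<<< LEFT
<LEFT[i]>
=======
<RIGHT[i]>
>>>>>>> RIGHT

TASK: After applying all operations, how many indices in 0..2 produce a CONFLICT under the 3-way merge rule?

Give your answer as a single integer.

Answer: 3

Derivation:
Final LEFT:  [golf, juliet, echo]
Final RIGHT: [foxtrot, delta, delta]
i=0: BASE=alpha L=golf R=foxtrot all differ -> CONFLICT
i=1: BASE=foxtrot L=juliet R=delta all differ -> CONFLICT
i=2: BASE=alpha L=echo R=delta all differ -> CONFLICT
Conflict count: 3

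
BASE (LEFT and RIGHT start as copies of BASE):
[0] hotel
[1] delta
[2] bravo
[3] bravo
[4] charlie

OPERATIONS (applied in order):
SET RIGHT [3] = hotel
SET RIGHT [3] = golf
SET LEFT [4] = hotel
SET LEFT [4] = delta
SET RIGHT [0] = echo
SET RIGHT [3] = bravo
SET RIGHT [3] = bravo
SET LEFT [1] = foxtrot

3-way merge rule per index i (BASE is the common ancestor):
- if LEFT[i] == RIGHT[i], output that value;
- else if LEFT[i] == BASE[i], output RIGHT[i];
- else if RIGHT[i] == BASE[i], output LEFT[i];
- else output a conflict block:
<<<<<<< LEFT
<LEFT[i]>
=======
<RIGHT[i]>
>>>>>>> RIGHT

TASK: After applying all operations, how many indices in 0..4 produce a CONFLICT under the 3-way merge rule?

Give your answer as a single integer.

Final LEFT:  [hotel, foxtrot, bravo, bravo, delta]
Final RIGHT: [echo, delta, bravo, bravo, charlie]
i=0: L=hotel=BASE, R=echo -> take RIGHT -> echo
i=1: L=foxtrot, R=delta=BASE -> take LEFT -> foxtrot
i=2: L=bravo R=bravo -> agree -> bravo
i=3: L=bravo R=bravo -> agree -> bravo
i=4: L=delta, R=charlie=BASE -> take LEFT -> delta
Conflict count: 0

Answer: 0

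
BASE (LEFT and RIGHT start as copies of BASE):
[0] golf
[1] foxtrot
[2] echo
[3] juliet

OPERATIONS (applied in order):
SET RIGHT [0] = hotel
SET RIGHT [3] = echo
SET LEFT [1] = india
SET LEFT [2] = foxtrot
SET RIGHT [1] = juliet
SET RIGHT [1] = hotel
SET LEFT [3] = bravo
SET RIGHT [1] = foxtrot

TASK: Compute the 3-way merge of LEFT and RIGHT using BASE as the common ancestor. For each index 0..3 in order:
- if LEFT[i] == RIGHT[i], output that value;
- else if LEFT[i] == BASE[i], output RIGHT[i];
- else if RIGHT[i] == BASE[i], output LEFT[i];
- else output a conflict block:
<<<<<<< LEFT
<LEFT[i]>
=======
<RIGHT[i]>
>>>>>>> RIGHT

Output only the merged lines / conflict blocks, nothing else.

Answer: hotel
india
foxtrot
<<<<<<< LEFT
bravo
=======
echo
>>>>>>> RIGHT

Derivation:
Final LEFT:  [golf, india, foxtrot, bravo]
Final RIGHT: [hotel, foxtrot, echo, echo]
i=0: L=golf=BASE, R=hotel -> take RIGHT -> hotel
i=1: L=india, R=foxtrot=BASE -> take LEFT -> india
i=2: L=foxtrot, R=echo=BASE -> take LEFT -> foxtrot
i=3: BASE=juliet L=bravo R=echo all differ -> CONFLICT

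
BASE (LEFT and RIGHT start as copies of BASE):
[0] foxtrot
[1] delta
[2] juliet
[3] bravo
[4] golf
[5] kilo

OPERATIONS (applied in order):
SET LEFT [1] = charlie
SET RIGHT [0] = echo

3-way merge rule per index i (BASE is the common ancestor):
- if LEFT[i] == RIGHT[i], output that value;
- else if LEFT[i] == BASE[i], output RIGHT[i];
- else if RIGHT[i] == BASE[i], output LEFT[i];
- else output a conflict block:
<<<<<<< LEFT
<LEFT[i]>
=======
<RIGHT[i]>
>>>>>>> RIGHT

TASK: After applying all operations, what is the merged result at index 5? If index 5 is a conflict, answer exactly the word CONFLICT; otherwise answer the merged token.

Final LEFT:  [foxtrot, charlie, juliet, bravo, golf, kilo]
Final RIGHT: [echo, delta, juliet, bravo, golf, kilo]
i=0: L=foxtrot=BASE, R=echo -> take RIGHT -> echo
i=1: L=charlie, R=delta=BASE -> take LEFT -> charlie
i=2: L=juliet R=juliet -> agree -> juliet
i=3: L=bravo R=bravo -> agree -> bravo
i=4: L=golf R=golf -> agree -> golf
i=5: L=kilo R=kilo -> agree -> kilo
Index 5 -> kilo

Answer: kilo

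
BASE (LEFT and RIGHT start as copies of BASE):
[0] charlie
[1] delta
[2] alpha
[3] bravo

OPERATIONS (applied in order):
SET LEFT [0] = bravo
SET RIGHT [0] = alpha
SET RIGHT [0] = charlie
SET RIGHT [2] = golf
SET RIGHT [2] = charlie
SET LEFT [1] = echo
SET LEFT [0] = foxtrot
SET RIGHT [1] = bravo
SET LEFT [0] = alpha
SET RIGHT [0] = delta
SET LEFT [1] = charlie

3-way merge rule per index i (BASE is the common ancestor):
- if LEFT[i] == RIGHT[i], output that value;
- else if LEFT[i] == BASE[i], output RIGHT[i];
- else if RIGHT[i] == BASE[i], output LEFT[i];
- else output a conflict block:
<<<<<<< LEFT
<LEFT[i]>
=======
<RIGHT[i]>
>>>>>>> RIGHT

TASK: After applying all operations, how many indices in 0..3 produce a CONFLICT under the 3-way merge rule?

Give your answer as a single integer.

Answer: 2

Derivation:
Final LEFT:  [alpha, charlie, alpha, bravo]
Final RIGHT: [delta, bravo, charlie, bravo]
i=0: BASE=charlie L=alpha R=delta all differ -> CONFLICT
i=1: BASE=delta L=charlie R=bravo all differ -> CONFLICT
i=2: L=alpha=BASE, R=charlie -> take RIGHT -> charlie
i=3: L=bravo R=bravo -> agree -> bravo
Conflict count: 2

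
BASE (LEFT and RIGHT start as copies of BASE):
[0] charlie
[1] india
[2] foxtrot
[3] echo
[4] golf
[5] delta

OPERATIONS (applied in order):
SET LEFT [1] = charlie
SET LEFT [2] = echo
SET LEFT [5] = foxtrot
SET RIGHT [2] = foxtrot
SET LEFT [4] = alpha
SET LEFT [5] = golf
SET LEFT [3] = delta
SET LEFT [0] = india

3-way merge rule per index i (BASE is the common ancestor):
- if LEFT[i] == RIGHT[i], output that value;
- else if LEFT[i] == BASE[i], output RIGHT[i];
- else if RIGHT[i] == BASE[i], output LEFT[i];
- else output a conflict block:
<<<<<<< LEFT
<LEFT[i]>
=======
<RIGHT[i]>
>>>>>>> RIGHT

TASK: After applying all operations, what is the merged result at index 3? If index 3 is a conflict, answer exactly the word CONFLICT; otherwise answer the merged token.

Final LEFT:  [india, charlie, echo, delta, alpha, golf]
Final RIGHT: [charlie, india, foxtrot, echo, golf, delta]
i=0: L=india, R=charlie=BASE -> take LEFT -> india
i=1: L=charlie, R=india=BASE -> take LEFT -> charlie
i=2: L=echo, R=foxtrot=BASE -> take LEFT -> echo
i=3: L=delta, R=echo=BASE -> take LEFT -> delta
i=4: L=alpha, R=golf=BASE -> take LEFT -> alpha
i=5: L=golf, R=delta=BASE -> take LEFT -> golf
Index 3 -> delta

Answer: delta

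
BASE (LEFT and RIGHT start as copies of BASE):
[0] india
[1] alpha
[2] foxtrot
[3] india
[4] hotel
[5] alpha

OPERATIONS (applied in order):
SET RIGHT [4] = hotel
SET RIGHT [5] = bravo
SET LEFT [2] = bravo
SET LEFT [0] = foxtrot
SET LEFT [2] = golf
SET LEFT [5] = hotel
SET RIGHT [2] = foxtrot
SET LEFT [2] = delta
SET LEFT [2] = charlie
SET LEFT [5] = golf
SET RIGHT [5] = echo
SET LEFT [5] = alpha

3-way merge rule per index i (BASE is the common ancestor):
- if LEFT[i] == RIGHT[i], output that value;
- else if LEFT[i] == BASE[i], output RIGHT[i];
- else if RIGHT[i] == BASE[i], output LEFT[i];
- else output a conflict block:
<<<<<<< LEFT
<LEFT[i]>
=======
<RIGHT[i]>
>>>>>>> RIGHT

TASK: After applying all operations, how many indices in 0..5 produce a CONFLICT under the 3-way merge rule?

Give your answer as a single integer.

Final LEFT:  [foxtrot, alpha, charlie, india, hotel, alpha]
Final RIGHT: [india, alpha, foxtrot, india, hotel, echo]
i=0: L=foxtrot, R=india=BASE -> take LEFT -> foxtrot
i=1: L=alpha R=alpha -> agree -> alpha
i=2: L=charlie, R=foxtrot=BASE -> take LEFT -> charlie
i=3: L=india R=india -> agree -> india
i=4: L=hotel R=hotel -> agree -> hotel
i=5: L=alpha=BASE, R=echo -> take RIGHT -> echo
Conflict count: 0

Answer: 0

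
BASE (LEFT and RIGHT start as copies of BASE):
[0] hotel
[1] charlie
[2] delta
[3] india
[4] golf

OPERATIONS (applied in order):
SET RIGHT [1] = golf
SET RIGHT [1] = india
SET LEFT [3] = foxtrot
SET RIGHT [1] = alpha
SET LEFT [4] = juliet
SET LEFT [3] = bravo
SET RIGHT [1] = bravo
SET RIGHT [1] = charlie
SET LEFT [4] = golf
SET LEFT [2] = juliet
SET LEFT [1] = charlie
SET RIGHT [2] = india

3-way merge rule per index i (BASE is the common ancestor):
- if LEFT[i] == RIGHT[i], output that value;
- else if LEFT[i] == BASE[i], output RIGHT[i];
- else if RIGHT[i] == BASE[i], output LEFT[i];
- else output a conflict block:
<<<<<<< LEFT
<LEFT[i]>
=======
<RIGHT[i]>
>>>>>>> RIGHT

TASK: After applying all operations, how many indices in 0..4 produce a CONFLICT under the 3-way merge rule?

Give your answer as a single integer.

Answer: 1

Derivation:
Final LEFT:  [hotel, charlie, juliet, bravo, golf]
Final RIGHT: [hotel, charlie, india, india, golf]
i=0: L=hotel R=hotel -> agree -> hotel
i=1: L=charlie R=charlie -> agree -> charlie
i=2: BASE=delta L=juliet R=india all differ -> CONFLICT
i=3: L=bravo, R=india=BASE -> take LEFT -> bravo
i=4: L=golf R=golf -> agree -> golf
Conflict count: 1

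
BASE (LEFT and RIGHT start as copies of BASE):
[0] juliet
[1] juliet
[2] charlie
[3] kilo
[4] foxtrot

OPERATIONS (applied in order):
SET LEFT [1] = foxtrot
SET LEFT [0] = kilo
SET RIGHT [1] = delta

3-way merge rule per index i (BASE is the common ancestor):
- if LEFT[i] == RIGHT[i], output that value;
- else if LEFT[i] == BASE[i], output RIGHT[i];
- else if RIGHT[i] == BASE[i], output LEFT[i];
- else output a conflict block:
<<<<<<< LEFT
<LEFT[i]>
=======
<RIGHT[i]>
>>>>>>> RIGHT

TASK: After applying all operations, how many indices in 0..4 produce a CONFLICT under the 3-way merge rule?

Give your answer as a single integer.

Answer: 1

Derivation:
Final LEFT:  [kilo, foxtrot, charlie, kilo, foxtrot]
Final RIGHT: [juliet, delta, charlie, kilo, foxtrot]
i=0: L=kilo, R=juliet=BASE -> take LEFT -> kilo
i=1: BASE=juliet L=foxtrot R=delta all differ -> CONFLICT
i=2: L=charlie R=charlie -> agree -> charlie
i=3: L=kilo R=kilo -> agree -> kilo
i=4: L=foxtrot R=foxtrot -> agree -> foxtrot
Conflict count: 1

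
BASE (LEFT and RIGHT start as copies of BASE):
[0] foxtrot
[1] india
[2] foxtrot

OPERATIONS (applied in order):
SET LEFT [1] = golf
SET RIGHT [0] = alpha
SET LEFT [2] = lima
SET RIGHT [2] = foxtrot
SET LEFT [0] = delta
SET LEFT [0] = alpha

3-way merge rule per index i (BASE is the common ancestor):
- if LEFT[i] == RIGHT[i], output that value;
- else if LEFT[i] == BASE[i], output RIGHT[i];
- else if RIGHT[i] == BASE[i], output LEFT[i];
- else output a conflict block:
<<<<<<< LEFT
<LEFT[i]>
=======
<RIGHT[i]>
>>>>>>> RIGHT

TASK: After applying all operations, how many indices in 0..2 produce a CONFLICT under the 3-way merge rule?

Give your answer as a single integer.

Answer: 0

Derivation:
Final LEFT:  [alpha, golf, lima]
Final RIGHT: [alpha, india, foxtrot]
i=0: L=alpha R=alpha -> agree -> alpha
i=1: L=golf, R=india=BASE -> take LEFT -> golf
i=2: L=lima, R=foxtrot=BASE -> take LEFT -> lima
Conflict count: 0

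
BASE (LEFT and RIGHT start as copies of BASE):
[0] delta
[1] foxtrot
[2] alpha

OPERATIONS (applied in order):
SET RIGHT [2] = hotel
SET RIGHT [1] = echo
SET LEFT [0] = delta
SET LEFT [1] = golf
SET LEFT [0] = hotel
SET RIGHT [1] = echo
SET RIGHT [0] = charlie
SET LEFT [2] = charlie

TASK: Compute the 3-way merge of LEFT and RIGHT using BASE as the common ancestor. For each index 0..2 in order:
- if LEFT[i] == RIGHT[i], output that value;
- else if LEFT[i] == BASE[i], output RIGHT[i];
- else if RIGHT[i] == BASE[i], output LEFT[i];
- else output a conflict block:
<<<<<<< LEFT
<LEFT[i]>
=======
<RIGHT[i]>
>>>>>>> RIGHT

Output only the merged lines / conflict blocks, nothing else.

Answer: <<<<<<< LEFT
hotel
=======
charlie
>>>>>>> RIGHT
<<<<<<< LEFT
golf
=======
echo
>>>>>>> RIGHT
<<<<<<< LEFT
charlie
=======
hotel
>>>>>>> RIGHT

Derivation:
Final LEFT:  [hotel, golf, charlie]
Final RIGHT: [charlie, echo, hotel]
i=0: BASE=delta L=hotel R=charlie all differ -> CONFLICT
i=1: BASE=foxtrot L=golf R=echo all differ -> CONFLICT
i=2: BASE=alpha L=charlie R=hotel all differ -> CONFLICT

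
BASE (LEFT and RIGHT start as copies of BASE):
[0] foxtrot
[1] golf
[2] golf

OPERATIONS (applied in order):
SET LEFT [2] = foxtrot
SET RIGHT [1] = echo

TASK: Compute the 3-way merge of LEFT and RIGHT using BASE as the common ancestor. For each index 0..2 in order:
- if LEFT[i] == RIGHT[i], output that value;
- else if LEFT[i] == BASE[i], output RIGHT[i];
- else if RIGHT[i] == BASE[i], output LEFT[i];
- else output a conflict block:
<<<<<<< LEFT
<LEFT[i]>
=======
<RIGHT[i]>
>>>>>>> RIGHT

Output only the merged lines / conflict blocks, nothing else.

Final LEFT:  [foxtrot, golf, foxtrot]
Final RIGHT: [foxtrot, echo, golf]
i=0: L=foxtrot R=foxtrot -> agree -> foxtrot
i=1: L=golf=BASE, R=echo -> take RIGHT -> echo
i=2: L=foxtrot, R=golf=BASE -> take LEFT -> foxtrot

Answer: foxtrot
echo
foxtrot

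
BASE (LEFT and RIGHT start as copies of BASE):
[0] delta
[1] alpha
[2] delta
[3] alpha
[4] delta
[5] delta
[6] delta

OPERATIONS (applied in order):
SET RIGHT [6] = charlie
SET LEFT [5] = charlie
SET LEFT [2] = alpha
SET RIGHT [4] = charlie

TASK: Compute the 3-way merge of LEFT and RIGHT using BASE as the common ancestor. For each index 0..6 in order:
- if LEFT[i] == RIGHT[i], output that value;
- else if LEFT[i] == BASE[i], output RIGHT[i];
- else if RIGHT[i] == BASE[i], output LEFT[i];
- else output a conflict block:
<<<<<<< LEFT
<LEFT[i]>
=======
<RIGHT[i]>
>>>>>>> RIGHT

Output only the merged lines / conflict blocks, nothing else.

Answer: delta
alpha
alpha
alpha
charlie
charlie
charlie

Derivation:
Final LEFT:  [delta, alpha, alpha, alpha, delta, charlie, delta]
Final RIGHT: [delta, alpha, delta, alpha, charlie, delta, charlie]
i=0: L=delta R=delta -> agree -> delta
i=1: L=alpha R=alpha -> agree -> alpha
i=2: L=alpha, R=delta=BASE -> take LEFT -> alpha
i=3: L=alpha R=alpha -> agree -> alpha
i=4: L=delta=BASE, R=charlie -> take RIGHT -> charlie
i=5: L=charlie, R=delta=BASE -> take LEFT -> charlie
i=6: L=delta=BASE, R=charlie -> take RIGHT -> charlie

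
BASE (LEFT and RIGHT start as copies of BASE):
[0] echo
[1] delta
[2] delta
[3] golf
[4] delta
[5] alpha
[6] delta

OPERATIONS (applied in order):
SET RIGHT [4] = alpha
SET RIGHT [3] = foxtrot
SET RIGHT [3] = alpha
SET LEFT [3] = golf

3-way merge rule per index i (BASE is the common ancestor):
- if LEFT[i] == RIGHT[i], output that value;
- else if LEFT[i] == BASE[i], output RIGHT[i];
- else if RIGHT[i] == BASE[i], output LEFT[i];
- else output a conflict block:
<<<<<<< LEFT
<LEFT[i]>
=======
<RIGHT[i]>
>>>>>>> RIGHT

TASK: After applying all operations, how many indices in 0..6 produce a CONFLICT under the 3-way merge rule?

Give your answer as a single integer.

Final LEFT:  [echo, delta, delta, golf, delta, alpha, delta]
Final RIGHT: [echo, delta, delta, alpha, alpha, alpha, delta]
i=0: L=echo R=echo -> agree -> echo
i=1: L=delta R=delta -> agree -> delta
i=2: L=delta R=delta -> agree -> delta
i=3: L=golf=BASE, R=alpha -> take RIGHT -> alpha
i=4: L=delta=BASE, R=alpha -> take RIGHT -> alpha
i=5: L=alpha R=alpha -> agree -> alpha
i=6: L=delta R=delta -> agree -> delta
Conflict count: 0

Answer: 0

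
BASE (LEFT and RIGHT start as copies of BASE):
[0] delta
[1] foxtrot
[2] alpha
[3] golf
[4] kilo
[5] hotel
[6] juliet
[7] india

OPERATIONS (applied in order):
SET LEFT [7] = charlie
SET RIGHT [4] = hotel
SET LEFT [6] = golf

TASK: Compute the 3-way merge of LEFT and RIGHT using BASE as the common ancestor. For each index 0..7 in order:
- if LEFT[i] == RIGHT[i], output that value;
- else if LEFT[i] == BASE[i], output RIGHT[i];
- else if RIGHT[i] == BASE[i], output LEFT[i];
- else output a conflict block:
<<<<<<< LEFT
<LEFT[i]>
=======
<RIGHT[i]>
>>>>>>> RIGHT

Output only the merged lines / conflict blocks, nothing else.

Answer: delta
foxtrot
alpha
golf
hotel
hotel
golf
charlie

Derivation:
Final LEFT:  [delta, foxtrot, alpha, golf, kilo, hotel, golf, charlie]
Final RIGHT: [delta, foxtrot, alpha, golf, hotel, hotel, juliet, india]
i=0: L=delta R=delta -> agree -> delta
i=1: L=foxtrot R=foxtrot -> agree -> foxtrot
i=2: L=alpha R=alpha -> agree -> alpha
i=3: L=golf R=golf -> agree -> golf
i=4: L=kilo=BASE, R=hotel -> take RIGHT -> hotel
i=5: L=hotel R=hotel -> agree -> hotel
i=6: L=golf, R=juliet=BASE -> take LEFT -> golf
i=7: L=charlie, R=india=BASE -> take LEFT -> charlie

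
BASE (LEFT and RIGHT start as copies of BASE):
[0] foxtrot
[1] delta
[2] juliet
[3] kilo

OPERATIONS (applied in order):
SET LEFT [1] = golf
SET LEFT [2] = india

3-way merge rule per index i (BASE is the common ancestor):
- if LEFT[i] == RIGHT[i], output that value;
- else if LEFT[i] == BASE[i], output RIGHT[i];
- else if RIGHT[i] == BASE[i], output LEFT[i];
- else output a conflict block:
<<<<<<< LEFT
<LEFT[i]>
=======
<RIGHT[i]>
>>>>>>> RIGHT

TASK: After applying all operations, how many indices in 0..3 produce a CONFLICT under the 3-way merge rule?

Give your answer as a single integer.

Answer: 0

Derivation:
Final LEFT:  [foxtrot, golf, india, kilo]
Final RIGHT: [foxtrot, delta, juliet, kilo]
i=0: L=foxtrot R=foxtrot -> agree -> foxtrot
i=1: L=golf, R=delta=BASE -> take LEFT -> golf
i=2: L=india, R=juliet=BASE -> take LEFT -> india
i=3: L=kilo R=kilo -> agree -> kilo
Conflict count: 0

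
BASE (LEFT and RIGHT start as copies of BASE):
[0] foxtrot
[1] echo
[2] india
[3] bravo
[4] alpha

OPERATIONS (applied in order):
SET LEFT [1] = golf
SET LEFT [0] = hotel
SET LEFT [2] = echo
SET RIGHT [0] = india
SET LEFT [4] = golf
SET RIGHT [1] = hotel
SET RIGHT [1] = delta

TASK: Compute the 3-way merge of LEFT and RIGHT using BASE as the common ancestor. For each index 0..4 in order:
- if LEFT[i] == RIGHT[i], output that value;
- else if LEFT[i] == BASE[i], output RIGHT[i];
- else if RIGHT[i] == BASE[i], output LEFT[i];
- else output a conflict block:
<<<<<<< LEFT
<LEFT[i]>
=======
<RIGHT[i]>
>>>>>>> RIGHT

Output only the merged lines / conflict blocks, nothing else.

Answer: <<<<<<< LEFT
hotel
=======
india
>>>>>>> RIGHT
<<<<<<< LEFT
golf
=======
delta
>>>>>>> RIGHT
echo
bravo
golf

Derivation:
Final LEFT:  [hotel, golf, echo, bravo, golf]
Final RIGHT: [india, delta, india, bravo, alpha]
i=0: BASE=foxtrot L=hotel R=india all differ -> CONFLICT
i=1: BASE=echo L=golf R=delta all differ -> CONFLICT
i=2: L=echo, R=india=BASE -> take LEFT -> echo
i=3: L=bravo R=bravo -> agree -> bravo
i=4: L=golf, R=alpha=BASE -> take LEFT -> golf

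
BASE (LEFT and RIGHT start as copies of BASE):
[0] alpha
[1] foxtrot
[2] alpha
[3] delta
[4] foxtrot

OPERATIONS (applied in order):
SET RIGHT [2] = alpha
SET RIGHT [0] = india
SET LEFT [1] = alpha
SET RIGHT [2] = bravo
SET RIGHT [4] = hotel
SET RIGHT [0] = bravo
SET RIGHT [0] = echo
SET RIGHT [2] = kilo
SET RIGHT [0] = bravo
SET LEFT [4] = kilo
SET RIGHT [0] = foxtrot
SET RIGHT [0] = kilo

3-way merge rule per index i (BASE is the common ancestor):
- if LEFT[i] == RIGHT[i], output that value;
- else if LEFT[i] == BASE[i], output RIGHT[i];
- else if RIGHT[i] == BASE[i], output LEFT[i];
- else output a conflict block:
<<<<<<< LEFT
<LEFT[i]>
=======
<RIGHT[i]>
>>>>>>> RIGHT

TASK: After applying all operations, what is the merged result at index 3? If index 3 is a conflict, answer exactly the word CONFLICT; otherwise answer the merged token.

Final LEFT:  [alpha, alpha, alpha, delta, kilo]
Final RIGHT: [kilo, foxtrot, kilo, delta, hotel]
i=0: L=alpha=BASE, R=kilo -> take RIGHT -> kilo
i=1: L=alpha, R=foxtrot=BASE -> take LEFT -> alpha
i=2: L=alpha=BASE, R=kilo -> take RIGHT -> kilo
i=3: L=delta R=delta -> agree -> delta
i=4: BASE=foxtrot L=kilo R=hotel all differ -> CONFLICT
Index 3 -> delta

Answer: delta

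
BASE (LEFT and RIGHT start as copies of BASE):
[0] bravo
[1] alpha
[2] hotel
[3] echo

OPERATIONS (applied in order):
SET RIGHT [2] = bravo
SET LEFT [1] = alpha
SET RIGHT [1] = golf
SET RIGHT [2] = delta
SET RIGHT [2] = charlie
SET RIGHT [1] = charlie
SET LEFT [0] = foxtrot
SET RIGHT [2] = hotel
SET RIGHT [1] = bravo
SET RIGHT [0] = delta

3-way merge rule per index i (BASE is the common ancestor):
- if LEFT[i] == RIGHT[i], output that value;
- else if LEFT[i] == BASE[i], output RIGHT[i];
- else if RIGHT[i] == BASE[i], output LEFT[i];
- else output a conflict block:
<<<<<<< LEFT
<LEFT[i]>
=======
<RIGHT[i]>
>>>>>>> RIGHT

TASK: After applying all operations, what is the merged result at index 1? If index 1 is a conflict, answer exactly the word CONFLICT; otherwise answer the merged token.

Final LEFT:  [foxtrot, alpha, hotel, echo]
Final RIGHT: [delta, bravo, hotel, echo]
i=0: BASE=bravo L=foxtrot R=delta all differ -> CONFLICT
i=1: L=alpha=BASE, R=bravo -> take RIGHT -> bravo
i=2: L=hotel R=hotel -> agree -> hotel
i=3: L=echo R=echo -> agree -> echo
Index 1 -> bravo

Answer: bravo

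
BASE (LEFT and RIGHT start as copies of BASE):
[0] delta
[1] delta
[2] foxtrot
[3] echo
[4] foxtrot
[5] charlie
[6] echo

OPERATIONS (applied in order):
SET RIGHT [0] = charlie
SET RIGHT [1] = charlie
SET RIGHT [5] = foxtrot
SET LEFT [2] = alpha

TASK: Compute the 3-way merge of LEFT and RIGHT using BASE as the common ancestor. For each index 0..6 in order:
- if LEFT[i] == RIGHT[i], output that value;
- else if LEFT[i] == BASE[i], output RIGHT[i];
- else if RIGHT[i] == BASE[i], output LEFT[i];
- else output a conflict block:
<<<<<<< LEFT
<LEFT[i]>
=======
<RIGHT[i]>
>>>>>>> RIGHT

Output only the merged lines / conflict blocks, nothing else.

Answer: charlie
charlie
alpha
echo
foxtrot
foxtrot
echo

Derivation:
Final LEFT:  [delta, delta, alpha, echo, foxtrot, charlie, echo]
Final RIGHT: [charlie, charlie, foxtrot, echo, foxtrot, foxtrot, echo]
i=0: L=delta=BASE, R=charlie -> take RIGHT -> charlie
i=1: L=delta=BASE, R=charlie -> take RIGHT -> charlie
i=2: L=alpha, R=foxtrot=BASE -> take LEFT -> alpha
i=3: L=echo R=echo -> agree -> echo
i=4: L=foxtrot R=foxtrot -> agree -> foxtrot
i=5: L=charlie=BASE, R=foxtrot -> take RIGHT -> foxtrot
i=6: L=echo R=echo -> agree -> echo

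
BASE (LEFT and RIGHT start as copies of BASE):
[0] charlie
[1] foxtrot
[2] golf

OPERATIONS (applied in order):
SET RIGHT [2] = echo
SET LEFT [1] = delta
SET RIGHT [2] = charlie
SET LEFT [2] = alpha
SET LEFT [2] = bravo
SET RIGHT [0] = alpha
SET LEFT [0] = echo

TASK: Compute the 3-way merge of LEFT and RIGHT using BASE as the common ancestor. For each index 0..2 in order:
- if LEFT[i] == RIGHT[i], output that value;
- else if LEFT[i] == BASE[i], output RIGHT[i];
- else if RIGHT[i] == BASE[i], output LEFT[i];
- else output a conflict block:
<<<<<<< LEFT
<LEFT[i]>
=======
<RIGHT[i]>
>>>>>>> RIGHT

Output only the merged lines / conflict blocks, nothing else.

Final LEFT:  [echo, delta, bravo]
Final RIGHT: [alpha, foxtrot, charlie]
i=0: BASE=charlie L=echo R=alpha all differ -> CONFLICT
i=1: L=delta, R=foxtrot=BASE -> take LEFT -> delta
i=2: BASE=golf L=bravo R=charlie all differ -> CONFLICT

Answer: <<<<<<< LEFT
echo
=======
alpha
>>>>>>> RIGHT
delta
<<<<<<< LEFT
bravo
=======
charlie
>>>>>>> RIGHT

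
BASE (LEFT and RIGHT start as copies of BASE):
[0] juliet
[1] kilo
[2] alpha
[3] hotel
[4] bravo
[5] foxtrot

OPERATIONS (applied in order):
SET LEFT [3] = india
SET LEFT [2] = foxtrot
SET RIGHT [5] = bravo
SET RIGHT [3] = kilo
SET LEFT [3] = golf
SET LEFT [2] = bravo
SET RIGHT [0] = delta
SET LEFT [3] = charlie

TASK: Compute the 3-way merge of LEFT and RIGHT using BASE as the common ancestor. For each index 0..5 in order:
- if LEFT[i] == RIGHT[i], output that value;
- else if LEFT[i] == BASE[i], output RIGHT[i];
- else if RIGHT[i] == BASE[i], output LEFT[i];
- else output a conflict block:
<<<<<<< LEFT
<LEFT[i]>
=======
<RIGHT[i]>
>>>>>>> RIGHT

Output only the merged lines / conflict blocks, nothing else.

Final LEFT:  [juliet, kilo, bravo, charlie, bravo, foxtrot]
Final RIGHT: [delta, kilo, alpha, kilo, bravo, bravo]
i=0: L=juliet=BASE, R=delta -> take RIGHT -> delta
i=1: L=kilo R=kilo -> agree -> kilo
i=2: L=bravo, R=alpha=BASE -> take LEFT -> bravo
i=3: BASE=hotel L=charlie R=kilo all differ -> CONFLICT
i=4: L=bravo R=bravo -> agree -> bravo
i=5: L=foxtrot=BASE, R=bravo -> take RIGHT -> bravo

Answer: delta
kilo
bravo
<<<<<<< LEFT
charlie
=======
kilo
>>>>>>> RIGHT
bravo
bravo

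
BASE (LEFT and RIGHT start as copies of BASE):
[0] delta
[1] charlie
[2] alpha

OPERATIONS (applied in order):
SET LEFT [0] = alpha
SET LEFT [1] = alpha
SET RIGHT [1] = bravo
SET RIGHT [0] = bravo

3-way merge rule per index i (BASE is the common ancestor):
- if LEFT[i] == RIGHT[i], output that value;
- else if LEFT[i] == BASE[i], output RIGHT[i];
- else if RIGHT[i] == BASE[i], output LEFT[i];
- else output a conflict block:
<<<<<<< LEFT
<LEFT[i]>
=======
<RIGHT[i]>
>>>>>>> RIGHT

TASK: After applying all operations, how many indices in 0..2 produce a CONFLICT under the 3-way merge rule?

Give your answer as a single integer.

Final LEFT:  [alpha, alpha, alpha]
Final RIGHT: [bravo, bravo, alpha]
i=0: BASE=delta L=alpha R=bravo all differ -> CONFLICT
i=1: BASE=charlie L=alpha R=bravo all differ -> CONFLICT
i=2: L=alpha R=alpha -> agree -> alpha
Conflict count: 2

Answer: 2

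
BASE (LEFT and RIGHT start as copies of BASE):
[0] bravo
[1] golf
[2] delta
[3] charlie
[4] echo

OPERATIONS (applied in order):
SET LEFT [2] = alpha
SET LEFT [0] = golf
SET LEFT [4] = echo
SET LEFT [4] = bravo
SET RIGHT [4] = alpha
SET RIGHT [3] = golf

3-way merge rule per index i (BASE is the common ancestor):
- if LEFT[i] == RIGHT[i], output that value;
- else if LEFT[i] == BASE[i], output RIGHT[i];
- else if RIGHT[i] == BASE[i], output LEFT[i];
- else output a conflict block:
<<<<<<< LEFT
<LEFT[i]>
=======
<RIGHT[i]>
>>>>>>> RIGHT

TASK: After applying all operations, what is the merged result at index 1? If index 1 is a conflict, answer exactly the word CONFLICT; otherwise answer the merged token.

Final LEFT:  [golf, golf, alpha, charlie, bravo]
Final RIGHT: [bravo, golf, delta, golf, alpha]
i=0: L=golf, R=bravo=BASE -> take LEFT -> golf
i=1: L=golf R=golf -> agree -> golf
i=2: L=alpha, R=delta=BASE -> take LEFT -> alpha
i=3: L=charlie=BASE, R=golf -> take RIGHT -> golf
i=4: BASE=echo L=bravo R=alpha all differ -> CONFLICT
Index 1 -> golf

Answer: golf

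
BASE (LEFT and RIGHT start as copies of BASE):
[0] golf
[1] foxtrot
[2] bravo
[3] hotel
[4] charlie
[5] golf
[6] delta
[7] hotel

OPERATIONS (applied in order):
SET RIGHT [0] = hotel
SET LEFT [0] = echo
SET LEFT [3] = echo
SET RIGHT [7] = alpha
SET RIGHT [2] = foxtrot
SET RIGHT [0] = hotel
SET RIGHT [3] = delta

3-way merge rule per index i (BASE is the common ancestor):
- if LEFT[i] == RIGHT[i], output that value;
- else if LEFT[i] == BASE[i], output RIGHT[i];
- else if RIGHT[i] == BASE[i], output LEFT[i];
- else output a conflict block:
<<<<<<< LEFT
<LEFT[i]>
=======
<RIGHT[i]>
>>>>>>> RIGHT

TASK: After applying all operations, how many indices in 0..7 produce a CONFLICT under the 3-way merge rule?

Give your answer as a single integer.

Answer: 2

Derivation:
Final LEFT:  [echo, foxtrot, bravo, echo, charlie, golf, delta, hotel]
Final RIGHT: [hotel, foxtrot, foxtrot, delta, charlie, golf, delta, alpha]
i=0: BASE=golf L=echo R=hotel all differ -> CONFLICT
i=1: L=foxtrot R=foxtrot -> agree -> foxtrot
i=2: L=bravo=BASE, R=foxtrot -> take RIGHT -> foxtrot
i=3: BASE=hotel L=echo R=delta all differ -> CONFLICT
i=4: L=charlie R=charlie -> agree -> charlie
i=5: L=golf R=golf -> agree -> golf
i=6: L=delta R=delta -> agree -> delta
i=7: L=hotel=BASE, R=alpha -> take RIGHT -> alpha
Conflict count: 2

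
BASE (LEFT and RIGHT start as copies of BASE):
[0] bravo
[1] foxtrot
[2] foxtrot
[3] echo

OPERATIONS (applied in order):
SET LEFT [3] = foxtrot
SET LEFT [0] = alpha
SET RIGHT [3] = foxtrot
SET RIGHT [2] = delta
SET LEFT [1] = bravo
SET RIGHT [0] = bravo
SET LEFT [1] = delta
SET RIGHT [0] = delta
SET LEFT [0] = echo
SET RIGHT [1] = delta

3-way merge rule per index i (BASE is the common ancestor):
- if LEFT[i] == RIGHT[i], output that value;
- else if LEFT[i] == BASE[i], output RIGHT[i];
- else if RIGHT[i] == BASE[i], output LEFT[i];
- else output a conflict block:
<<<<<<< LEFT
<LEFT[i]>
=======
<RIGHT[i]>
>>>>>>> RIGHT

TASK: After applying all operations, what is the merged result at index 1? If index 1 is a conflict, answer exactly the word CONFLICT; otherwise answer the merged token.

Final LEFT:  [echo, delta, foxtrot, foxtrot]
Final RIGHT: [delta, delta, delta, foxtrot]
i=0: BASE=bravo L=echo R=delta all differ -> CONFLICT
i=1: L=delta R=delta -> agree -> delta
i=2: L=foxtrot=BASE, R=delta -> take RIGHT -> delta
i=3: L=foxtrot R=foxtrot -> agree -> foxtrot
Index 1 -> delta

Answer: delta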